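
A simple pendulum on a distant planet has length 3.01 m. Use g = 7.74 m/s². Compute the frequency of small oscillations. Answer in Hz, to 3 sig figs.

T = 2π√(L/g) = 2π√(3.01/7.74) = 3.918 s, so f = 1/T = 0.255 Hz.

0.255 Hz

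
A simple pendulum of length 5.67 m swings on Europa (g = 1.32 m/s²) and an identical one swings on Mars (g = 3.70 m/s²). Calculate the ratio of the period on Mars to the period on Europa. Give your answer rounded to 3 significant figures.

0.597

T ∝ 1/√g, so T₂/T₁ = √(g₁/g₂) = √(1.32/3.70) = 0.597.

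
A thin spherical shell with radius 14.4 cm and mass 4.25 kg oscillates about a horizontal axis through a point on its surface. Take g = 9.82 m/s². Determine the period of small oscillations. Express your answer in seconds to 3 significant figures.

0.982 s

I_cm = (2/3)mr² = 0.05875 kg·m². The pivot is at distance d = 0.144 m from the centre of mass.
By the parallel-axis theorem, I = I_cm + md² = 0.05875 + 0.08813 = 0.1469 kg·m².
T = 2π√(I/(mgd)) = 2π√(0.1469/(4.25 × 9.82 × 0.144)) = 0.982 s.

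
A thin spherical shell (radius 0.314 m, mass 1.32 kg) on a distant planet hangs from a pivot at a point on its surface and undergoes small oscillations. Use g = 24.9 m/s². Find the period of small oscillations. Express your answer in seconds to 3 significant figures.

0.911 s

I_cm = (2/3)mr² = 0.08676 kg·m². The pivot is at distance d = 0.314 m from the centre of mass.
By the parallel-axis theorem, I = I_cm + md² = 0.08676 + 0.1301 = 0.2169 kg·m².
T = 2π√(I/(mgd)) = 2π√(0.2169/(1.32 × 24.9 × 0.314)) = 0.911 s.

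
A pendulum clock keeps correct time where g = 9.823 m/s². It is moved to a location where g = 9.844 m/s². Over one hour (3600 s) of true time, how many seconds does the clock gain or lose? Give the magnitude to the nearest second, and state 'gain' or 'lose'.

gain 4 s

The clock's period scales as T ∝ 1/√g, so T'/T = √(9.823/9.844) = 0.998933.
In 3600 s of true time the clock registers 3600/0.998933 = 3603.8 s, so it gains 4 s.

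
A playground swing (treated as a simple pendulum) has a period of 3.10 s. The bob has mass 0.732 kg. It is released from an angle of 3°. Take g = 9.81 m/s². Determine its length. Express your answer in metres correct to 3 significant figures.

From T = 2π√(L/g), L = gT²/(4π²) = 9.81 × 3.100²/(4π²) = 2.39 m.

2.39 m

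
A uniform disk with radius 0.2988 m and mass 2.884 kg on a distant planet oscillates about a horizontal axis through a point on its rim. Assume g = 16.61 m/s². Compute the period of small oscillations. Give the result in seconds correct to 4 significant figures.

1.032 s

I_cm = ½mr² = 0.12874 kg·m². The pivot is at distance d = 0.2988 m from the centre of mass.
By the parallel-axis theorem, I = I_cm + md² = 0.12874 + 0.25749 = 0.38623 kg·m².
T = 2π√(I/(mgd)) = 2π√(0.38623/(2.884 × 16.61 × 0.2988)) = 1.032 s.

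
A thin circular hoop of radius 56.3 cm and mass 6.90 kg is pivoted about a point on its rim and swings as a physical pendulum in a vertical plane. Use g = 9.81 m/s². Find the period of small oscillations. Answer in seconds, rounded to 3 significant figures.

I_cm = mr² = 2.187 kg·m². The pivot is at distance d = 0.563 m from the centre of mass.
By the parallel-axis theorem, I = I_cm + md² = 2.187 + 2.187 = 4.374 kg·m².
T = 2π√(I/(mgd)) = 2π√(4.374/(6.90 × 9.81 × 0.563)) = 2.13 s.

2.13 s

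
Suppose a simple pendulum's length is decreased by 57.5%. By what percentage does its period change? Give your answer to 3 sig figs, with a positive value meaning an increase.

T ∝ √L, so T'/T = √(0.4250) = 0.6519.
Percentage change in T = (0.6519 − 1) × 100% = -34.8%.

-34.8%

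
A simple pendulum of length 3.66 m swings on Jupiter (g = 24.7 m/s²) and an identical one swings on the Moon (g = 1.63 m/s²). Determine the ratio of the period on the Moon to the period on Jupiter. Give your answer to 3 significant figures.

3.89

T ∝ 1/√g, so T₂/T₁ = √(g₁/g₂) = √(24.7/1.63) = 3.89.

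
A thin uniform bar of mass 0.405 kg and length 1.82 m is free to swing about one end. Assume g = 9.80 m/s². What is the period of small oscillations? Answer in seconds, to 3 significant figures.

For a physical pendulum T = 2π√(I/(mgd)), with d = 0.9100 m from pivot to centre of mass.
I_cm = mL²/12 = 0.405 × 1.82²/12 = 0.1118 kg·m²; I = I_cm + md² = 0.1118 + 0.405 × 0.9100² = 0.4472 kg·m².
T = 2π√(0.4472/(0.405 × 9.80 × 0.9100)) = 2.21 s.

2.21 s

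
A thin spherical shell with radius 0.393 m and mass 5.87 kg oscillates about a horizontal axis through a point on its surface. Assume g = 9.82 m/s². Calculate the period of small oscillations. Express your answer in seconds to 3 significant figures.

1.62 s

I_cm = (2/3)mr² = 0.6044 kg·m². The pivot is at distance d = 0.393 m from the centre of mass.
By the parallel-axis theorem, I = I_cm + md² = 0.6044 + 0.9066 = 1.511 kg·m².
T = 2π√(I/(mgd)) = 2π√(1.511/(5.87 × 9.82 × 0.393)) = 1.62 s.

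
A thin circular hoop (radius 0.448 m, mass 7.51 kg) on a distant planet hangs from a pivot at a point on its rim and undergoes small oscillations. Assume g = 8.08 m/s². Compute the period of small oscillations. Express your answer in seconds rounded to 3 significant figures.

2.09 s

I_cm = mr² = 1.507 kg·m². The pivot is at distance d = 0.448 m from the centre of mass.
By the parallel-axis theorem, I = I_cm + md² = 1.507 + 1.507 = 3.015 kg·m².
T = 2π√(I/(mgd)) = 2π√(3.015/(7.51 × 8.08 × 0.448)) = 2.09 s.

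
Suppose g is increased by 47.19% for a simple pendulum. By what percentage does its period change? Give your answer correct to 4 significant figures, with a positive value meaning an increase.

T ∝ 1/√g, so T'/T = 1/√(1.4719) = 0.82425.
Percentage change in T = (0.82425 − 1) × 100% = -17.57%.

-17.57%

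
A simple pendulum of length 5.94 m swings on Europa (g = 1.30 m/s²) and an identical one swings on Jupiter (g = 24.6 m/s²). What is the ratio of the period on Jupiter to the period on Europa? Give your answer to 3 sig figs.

T ∝ 1/√g, so T₂/T₁ = √(g₁/g₂) = √(1.30/24.6) = 0.230.

0.230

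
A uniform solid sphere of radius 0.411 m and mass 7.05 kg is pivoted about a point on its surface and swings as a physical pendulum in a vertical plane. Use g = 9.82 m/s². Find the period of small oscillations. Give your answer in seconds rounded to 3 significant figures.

1.52 s

I_cm = (2/5)mr² = 0.4764 kg·m². The pivot is at distance d = 0.411 m from the centre of mass.
By the parallel-axis theorem, I = I_cm + md² = 0.4764 + 1.191 = 1.667 kg·m².
T = 2π√(I/(mgd)) = 2π√(1.667/(7.05 × 9.82 × 0.411)) = 1.52 s.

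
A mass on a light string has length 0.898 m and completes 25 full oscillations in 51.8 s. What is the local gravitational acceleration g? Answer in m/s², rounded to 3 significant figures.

T = 51.8/25 = 2.072 s.
From T = 2π√(L/g), g = 4π²L/T² = 4π² × 0.898/2.072² = 8.26 m/s².

8.26 m/s²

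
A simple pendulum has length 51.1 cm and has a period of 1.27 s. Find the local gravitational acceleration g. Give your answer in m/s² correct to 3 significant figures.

12.5 m/s²

From T = 2π√(L/g), g = 4π²L/T² = 4π² × 0.511/1.270² = 12.5 m/s².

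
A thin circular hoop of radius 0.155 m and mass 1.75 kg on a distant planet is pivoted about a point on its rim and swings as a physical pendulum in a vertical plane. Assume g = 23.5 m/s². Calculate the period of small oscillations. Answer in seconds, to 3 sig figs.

I_cm = mr² = 0.04204 kg·m². The pivot is at distance d = 0.155 m from the centre of mass.
By the parallel-axis theorem, I = I_cm + md² = 0.04204 + 0.04204 = 0.08409 kg·m².
T = 2π√(I/(mgd)) = 2π√(0.08409/(1.75 × 23.5 × 0.155)) = 0.722 s.

0.722 s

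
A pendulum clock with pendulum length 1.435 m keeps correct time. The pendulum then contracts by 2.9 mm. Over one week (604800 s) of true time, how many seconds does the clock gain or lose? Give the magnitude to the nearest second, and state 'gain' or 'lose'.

gain 612 s

T ∝ √L, so T'/T = √(1.43210/1.435) = 0.998989.
In 604800 s of true time the clock registers 604800/0.998989 = 605412.0 s, so it gains 612 s.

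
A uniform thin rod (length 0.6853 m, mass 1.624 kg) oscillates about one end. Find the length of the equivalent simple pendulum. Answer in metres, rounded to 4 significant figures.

The equivalent simple-pendulum length is L_eq = I/(md), where I is about the pivot and d = 0.34265 m.
I_cm = (1/12)mL² = 0.063557 kg·m², so I = I_cm + md² = 0.063557 + 0.19067 = 0.25423 kg·m².
L_eq = 0.25423/(1.624 × 0.34265) = 0.4569 m.

0.4569 m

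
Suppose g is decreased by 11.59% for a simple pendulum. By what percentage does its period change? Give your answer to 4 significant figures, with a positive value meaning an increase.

6.353%

T ∝ 1/√g, so T'/T = 1/√(0.88410) = 1.0635.
Percentage change in T = (1.0635 − 1) × 100% = 6.353%.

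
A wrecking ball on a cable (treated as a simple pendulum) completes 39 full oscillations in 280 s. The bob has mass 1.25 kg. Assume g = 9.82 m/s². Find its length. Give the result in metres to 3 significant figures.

12.8 m

T = 280/39 = 7.179 s.
From T = 2π√(L/g), L = gT²/(4π²) = 9.82 × 7.179²/(4π²) = 12.8 m.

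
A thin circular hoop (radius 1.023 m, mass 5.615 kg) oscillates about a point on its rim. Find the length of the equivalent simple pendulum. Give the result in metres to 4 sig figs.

2.046 m

The equivalent simple-pendulum length is L_eq = I/(md), where I is about the pivot and d = 1.0230 m.
I_cm = mR² = 5.8763 kg·m², so I = I_cm + md² = 5.8763 + 5.8763 = 11.753 kg·m².
L_eq = 11.753/(5.615 × 1.0230) = 2.046 m.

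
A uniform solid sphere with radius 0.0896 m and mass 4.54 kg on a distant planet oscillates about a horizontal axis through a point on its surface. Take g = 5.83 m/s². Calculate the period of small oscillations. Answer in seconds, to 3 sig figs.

0.922 s

I_cm = (2/5)mr² = 0.01458 kg·m². The pivot is at distance d = 0.0896 m from the centre of mass.
By the parallel-axis theorem, I = I_cm + md² = 0.01458 + 0.03645 = 0.05103 kg·m².
T = 2π√(I/(mgd)) = 2π√(0.05103/(4.54 × 5.83 × 0.0896)) = 0.922 s.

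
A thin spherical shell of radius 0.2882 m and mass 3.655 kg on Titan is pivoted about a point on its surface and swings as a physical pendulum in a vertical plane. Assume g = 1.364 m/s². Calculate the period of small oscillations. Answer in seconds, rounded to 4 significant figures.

3.729 s

I_cm = (2/3)mr² = 0.20239 kg·m². The pivot is at distance d = 0.2882 m from the centre of mass.
By the parallel-axis theorem, I = I_cm + md² = 0.20239 + 0.30358 = 0.50597 kg·m².
T = 2π√(I/(mgd)) = 2π√(0.50597/(3.655 × 1.364 × 0.2882)) = 3.729 s.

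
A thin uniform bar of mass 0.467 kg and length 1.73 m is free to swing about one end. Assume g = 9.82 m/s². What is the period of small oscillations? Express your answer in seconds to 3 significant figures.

2.15 s

For a physical pendulum T = 2π√(I/(mgd)), with d = 0.8650 m from pivot to centre of mass.
I_cm = mL²/12 = 0.467 × 1.73²/12 = 0.1165 kg·m²; I = I_cm + md² = 0.1165 + 0.467 × 0.8650² = 0.4659 kg·m².
T = 2π√(0.4659/(0.467 × 9.82 × 0.8650)) = 2.15 s.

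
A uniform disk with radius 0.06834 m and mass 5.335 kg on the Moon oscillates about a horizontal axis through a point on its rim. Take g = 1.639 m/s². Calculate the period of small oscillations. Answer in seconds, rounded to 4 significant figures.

1.571 s

I_cm = ½mr² = 0.012458 kg·m². The pivot is at distance d = 0.06834 m from the centre of mass.
By the parallel-axis theorem, I = I_cm + md² = 0.012458 + 0.024916 = 0.037375 kg·m².
T = 2π√(I/(mgd)) = 2π√(0.037375/(5.335 × 1.639 × 0.06834)) = 1.571 s.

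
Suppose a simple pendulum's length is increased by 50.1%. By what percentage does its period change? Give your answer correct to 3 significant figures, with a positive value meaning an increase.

22.5%

T ∝ √L, so T'/T = √(1.501) = 1.225.
Percentage change in T = (1.225 − 1) × 100% = 22.5%.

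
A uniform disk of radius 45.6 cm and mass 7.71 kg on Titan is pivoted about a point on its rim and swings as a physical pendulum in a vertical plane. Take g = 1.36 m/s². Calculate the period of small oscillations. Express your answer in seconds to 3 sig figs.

I_cm = ½mr² = 0.8016 kg·m². The pivot is at distance d = 0.456 m from the centre of mass.
By the parallel-axis theorem, I = I_cm + md² = 0.8016 + 1.603 = 2.405 kg·m².
T = 2π√(I/(mgd)) = 2π√(2.405/(7.71 × 1.36 × 0.456)) = 4.46 s.

4.46 s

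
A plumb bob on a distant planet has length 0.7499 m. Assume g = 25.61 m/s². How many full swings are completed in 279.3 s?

T = 2π√(L/g) = 2π√(0.7499/25.61) = 1.0752 s.
Number of complete oscillations = ⌊279.3/1.0752⌋ = ⌊259.77⌋ = 259.

259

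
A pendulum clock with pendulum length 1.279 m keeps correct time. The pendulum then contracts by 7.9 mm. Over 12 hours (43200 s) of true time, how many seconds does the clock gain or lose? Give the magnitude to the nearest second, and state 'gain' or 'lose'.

T ∝ √L, so T'/T = √(1.27110/1.279) = 0.996907.
In 43200 s of true time the clock registers 43200/0.996907 = 43334.0 s, so it gains 134 s.

gain 134 s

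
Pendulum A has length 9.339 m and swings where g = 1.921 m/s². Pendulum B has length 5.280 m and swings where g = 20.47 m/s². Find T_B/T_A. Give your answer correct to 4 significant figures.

T = 2π√(L/g), so T_B/T_A = √((L_B/g_B)/(L_A/g_A)) = √((5.280/20.47)/(9.339/1.921)) = 0.2303.

0.2303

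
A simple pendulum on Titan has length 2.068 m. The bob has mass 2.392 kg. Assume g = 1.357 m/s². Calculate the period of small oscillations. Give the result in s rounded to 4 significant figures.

T = 2π√(L/g) = 2π√(2.068/1.357) = 2π × 1.2345 = 7.756 s.

7.756 s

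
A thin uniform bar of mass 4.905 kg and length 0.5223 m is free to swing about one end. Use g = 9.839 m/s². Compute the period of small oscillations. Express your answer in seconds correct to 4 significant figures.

For a physical pendulum T = 2π√(I/(mgd)), with d = 0.26115 m from pivot to centre of mass.
I_cm = mL²/12 = 4.905 × 0.5223²/12 = 0.11151 kg·m²; I = I_cm + md² = 0.11151 + 4.905 × 0.26115² = 0.44602 kg·m².
T = 2π√(0.44602/(4.905 × 9.839 × 0.26115)) = 1.182 s.

1.182 s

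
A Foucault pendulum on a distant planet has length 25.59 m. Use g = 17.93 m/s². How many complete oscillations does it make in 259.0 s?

34

T = 2π√(L/g) = 2π√(25.59/17.93) = 7.5063 s.
Number of complete oscillations = ⌊259.0/7.5063⌋ = ⌊34.504⌋ = 34.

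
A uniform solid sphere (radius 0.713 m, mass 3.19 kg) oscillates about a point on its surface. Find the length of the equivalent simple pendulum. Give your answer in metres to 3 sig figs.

0.998 m

The equivalent simple-pendulum length is L_eq = I/(md), where I is about the pivot and d = 0.7130 m.
I_cm = (2/5)mR² = 0.6487 kg·m², so I = I_cm + md² = 0.6487 + 1.622 = 2.270 kg·m².
L_eq = 2.270/(3.19 × 0.7130) = 0.998 m.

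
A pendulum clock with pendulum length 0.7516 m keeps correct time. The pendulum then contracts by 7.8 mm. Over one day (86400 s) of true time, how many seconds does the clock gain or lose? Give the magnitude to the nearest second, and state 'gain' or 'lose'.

gain 452 s

T ∝ √L, so T'/T = √(0.74380/0.7516) = 0.994798.
In 86400 s of true time the clock registers 86400/0.994798 = 86851.8 s, so it gains 452 s.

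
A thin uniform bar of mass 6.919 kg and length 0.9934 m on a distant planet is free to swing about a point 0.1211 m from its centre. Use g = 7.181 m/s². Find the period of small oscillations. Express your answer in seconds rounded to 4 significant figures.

2.097 s

For a physical pendulum T = 2π√(I/(mgd)), with d = 0.12110 m from pivot to centre of mass.
I_cm = mL²/12 = 6.919 × 0.9934²/12 = 0.56900 kg·m²; I = I_cm + md² = 0.56900 + 6.919 × 0.12110² = 0.67047 kg·m².
T = 2π√(0.67047/(6.919 × 7.181 × 0.12110)) = 2.097 s.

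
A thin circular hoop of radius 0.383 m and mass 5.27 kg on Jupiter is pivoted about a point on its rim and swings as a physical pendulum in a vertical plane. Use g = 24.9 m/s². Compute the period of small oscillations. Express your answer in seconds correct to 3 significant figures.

1.10 s

I_cm = mr² = 0.7731 kg·m². The pivot is at distance d = 0.383 m from the centre of mass.
By the parallel-axis theorem, I = I_cm + md² = 0.7731 + 0.7731 = 1.546 kg·m².
T = 2π√(I/(mgd)) = 2π√(1.546/(5.27 × 24.9 × 0.383)) = 1.10 s.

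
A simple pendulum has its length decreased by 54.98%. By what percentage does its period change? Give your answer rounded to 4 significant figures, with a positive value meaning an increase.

T ∝ √L, so T'/T = √(0.45020) = 0.67097.
Percentage change in T = (0.67097 − 1) × 100% = -32.90%.

-32.90%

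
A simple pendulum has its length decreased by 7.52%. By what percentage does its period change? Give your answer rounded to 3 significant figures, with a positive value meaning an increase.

-3.83%

T ∝ √L, so T'/T = √(0.9248) = 0.9617.
Percentage change in T = (0.9617 − 1) × 100% = -3.83%.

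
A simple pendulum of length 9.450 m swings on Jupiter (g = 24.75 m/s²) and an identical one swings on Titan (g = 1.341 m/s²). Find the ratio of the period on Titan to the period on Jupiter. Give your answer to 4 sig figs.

4.296

T ∝ 1/√g, so T₂/T₁ = √(g₁/g₂) = √(24.75/1.341) = 4.296.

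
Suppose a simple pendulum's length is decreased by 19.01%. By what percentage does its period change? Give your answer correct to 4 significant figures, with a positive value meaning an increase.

T ∝ √L, so T'/T = √(0.80990) = 0.89994.
Percentage change in T = (0.89994 − 1) × 100% = -10.01%.

-10.01%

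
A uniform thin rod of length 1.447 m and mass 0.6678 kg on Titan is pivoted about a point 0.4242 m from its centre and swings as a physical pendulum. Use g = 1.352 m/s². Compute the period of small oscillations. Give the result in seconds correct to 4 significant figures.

4.939 s

For a physical pendulum T = 2π√(I/(mgd)), with d = 0.42420 m from pivot to centre of mass.
I_cm = mL²/12 = 0.6678 × 1.447²/12 = 0.11652 kg·m²; I = I_cm + md² = 0.11652 + 0.6678 × 0.42420² = 0.23669 kg·m².
T = 2π√(0.23669/(0.6678 × 1.352 × 0.42420)) = 4.939 s.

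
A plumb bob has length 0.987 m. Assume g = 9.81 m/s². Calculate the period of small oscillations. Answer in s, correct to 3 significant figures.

T = 2π√(L/g) = 2π√(0.987/9.81) = 2π × 0.3172 = 1.99 s.

1.99 s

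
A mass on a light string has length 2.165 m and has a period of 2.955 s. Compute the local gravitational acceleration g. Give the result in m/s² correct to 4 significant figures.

9.788 m/s²

From T = 2π√(L/g), g = 4π²L/T² = 4π² × 2.165/2.9550² = 9.788 m/s².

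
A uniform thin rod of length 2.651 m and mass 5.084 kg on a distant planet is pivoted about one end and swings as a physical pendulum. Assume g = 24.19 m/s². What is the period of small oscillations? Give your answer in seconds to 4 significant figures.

For a physical pendulum T = 2π√(I/(mgd)), with d = 1.3255 m from pivot to centre of mass.
I_cm = mL²/12 = 5.084 × 2.651²/12 = 2.9774 kg·m²; I = I_cm + md² = 2.9774 + 5.084 × 1.3255² = 11.910 kg·m².
T = 2π√(11.910/(5.084 × 24.19 × 1.3255)) = 1.698 s.

1.698 s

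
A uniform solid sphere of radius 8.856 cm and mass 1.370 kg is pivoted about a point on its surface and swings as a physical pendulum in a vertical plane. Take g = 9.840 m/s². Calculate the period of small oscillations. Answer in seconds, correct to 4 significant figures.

0.7053 s

I_cm = (2/5)mr² = 0.0042979 kg·m². The pivot is at distance d = 0.08856 m from the centre of mass.
By the parallel-axis theorem, I = I_cm + md² = 0.0042979 + 0.010745 = 0.015043 kg·m².
T = 2π√(I/(mgd)) = 2π√(0.015043/(1.370 × 9.840 × 0.08856)) = 0.7053 s.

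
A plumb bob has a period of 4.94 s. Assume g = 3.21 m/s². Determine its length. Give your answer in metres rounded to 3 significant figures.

1.98 m

From T = 2π√(L/g), L = gT²/(4π²) = 3.21 × 4.940²/(4π²) = 1.98 m.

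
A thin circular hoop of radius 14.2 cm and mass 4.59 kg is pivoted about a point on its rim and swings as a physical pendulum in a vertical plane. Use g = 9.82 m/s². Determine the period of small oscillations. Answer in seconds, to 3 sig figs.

1.07 s

I_cm = mr² = 0.09255 kg·m². The pivot is at distance d = 0.142 m from the centre of mass.
By the parallel-axis theorem, I = I_cm + md² = 0.09255 + 0.09255 = 0.1851 kg·m².
T = 2π√(I/(mgd)) = 2π√(0.1851/(4.59 × 9.82 × 0.142)) = 1.07 s.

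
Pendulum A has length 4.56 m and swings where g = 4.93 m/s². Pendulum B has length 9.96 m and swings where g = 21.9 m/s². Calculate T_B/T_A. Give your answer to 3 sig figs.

T = 2π√(L/g), so T_B/T_A = √((L_B/g_B)/(L_A/g_A)) = √((9.96/21.9)/(4.56/4.93)) = 0.701.

0.701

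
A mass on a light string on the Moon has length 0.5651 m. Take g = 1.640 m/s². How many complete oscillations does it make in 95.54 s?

T = 2π√(L/g) = 2π√(0.5651/1.640) = 3.6883 s.
Number of complete oscillations = ⌊95.54/3.6883⌋ = ⌊25.904⌋ = 25.

25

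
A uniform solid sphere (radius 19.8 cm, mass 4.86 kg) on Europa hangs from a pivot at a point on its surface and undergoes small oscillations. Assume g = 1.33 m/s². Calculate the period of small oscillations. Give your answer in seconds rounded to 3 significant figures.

I_cm = (2/5)mr² = 0.07621 kg·m². The pivot is at distance d = 0.198 m from the centre of mass.
By the parallel-axis theorem, I = I_cm + md² = 0.07621 + 0.1905 = 0.2667 kg·m².
T = 2π√(I/(mgd)) = 2π√(0.2667/(4.86 × 1.33 × 0.198)) = 2.87 s.

2.87 s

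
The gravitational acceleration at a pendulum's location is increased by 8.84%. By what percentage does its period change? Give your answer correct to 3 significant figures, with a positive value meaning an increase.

T ∝ 1/√g, so T'/T = 1/√(1.088) = 0.9585.
Percentage change in T = (0.9585 − 1) × 100% = -4.15%.

-4.15%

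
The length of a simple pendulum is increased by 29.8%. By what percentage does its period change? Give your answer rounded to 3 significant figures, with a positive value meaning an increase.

T ∝ √L, so T'/T = √(1.298) = 1.139.
Percentage change in T = (1.139 − 1) × 100% = 13.9%.

13.9%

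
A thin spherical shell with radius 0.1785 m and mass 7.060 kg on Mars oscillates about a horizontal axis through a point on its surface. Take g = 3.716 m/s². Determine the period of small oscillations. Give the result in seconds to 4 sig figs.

1.778 s

I_cm = (2/3)mr² = 0.14996 kg·m². The pivot is at distance d = 0.1785 m from the centre of mass.
By the parallel-axis theorem, I = I_cm + md² = 0.14996 + 0.22495 = 0.37491 kg·m².
T = 2π√(I/(mgd)) = 2π√(0.37491/(7.060 × 3.716 × 0.1785)) = 1.778 s.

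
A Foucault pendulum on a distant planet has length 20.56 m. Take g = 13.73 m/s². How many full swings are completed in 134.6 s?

17

T = 2π√(L/g) = 2π√(20.56/13.73) = 7.6888 s.
Number of complete oscillations = ⌊134.6/7.6888⌋ = ⌊17.506⌋ = 17.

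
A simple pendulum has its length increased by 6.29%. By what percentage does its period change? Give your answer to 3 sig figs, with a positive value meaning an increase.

T ∝ √L, so T'/T = √(1.063) = 1.031.
Percentage change in T = (1.031 − 1) × 100% = 3.10%.

3.10%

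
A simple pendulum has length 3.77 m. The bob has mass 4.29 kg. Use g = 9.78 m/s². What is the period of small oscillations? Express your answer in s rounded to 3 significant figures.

T = 2π√(L/g) = 2π√(3.77/9.78) = 2π × 0.6209 = 3.90 s.

3.90 s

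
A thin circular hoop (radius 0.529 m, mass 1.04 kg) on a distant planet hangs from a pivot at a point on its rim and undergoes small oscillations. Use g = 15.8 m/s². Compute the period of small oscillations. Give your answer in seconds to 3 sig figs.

1.63 s

I_cm = mr² = 0.2910 kg·m². The pivot is at distance d = 0.529 m from the centre of mass.
By the parallel-axis theorem, I = I_cm + md² = 0.2910 + 0.2910 = 0.5821 kg·m².
T = 2π√(I/(mgd)) = 2π√(0.5821/(1.04 × 15.8 × 0.529)) = 1.63 s.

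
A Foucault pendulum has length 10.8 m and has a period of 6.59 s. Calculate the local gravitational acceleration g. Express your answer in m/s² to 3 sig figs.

9.82 m/s²

From T = 2π√(L/g), g = 4π²L/T² = 4π² × 10.8/6.590² = 9.82 m/s².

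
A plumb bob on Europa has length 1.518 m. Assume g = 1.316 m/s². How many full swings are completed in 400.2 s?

59

T = 2π√(L/g) = 2π√(1.518/1.316) = 6.7482 s.
Number of complete oscillations = ⌊400.2/6.7482⌋ = ⌊59.305⌋ = 59.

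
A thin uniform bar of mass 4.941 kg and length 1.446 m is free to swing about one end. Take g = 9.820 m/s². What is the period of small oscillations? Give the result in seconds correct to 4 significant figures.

1.969 s

For a physical pendulum T = 2π√(I/(mgd)), with d = 0.72300 m from pivot to centre of mass.
I_cm = mL²/12 = 4.941 × 1.446²/12 = 0.86093 kg·m²; I = I_cm + md² = 0.86093 + 4.941 × 0.72300² = 3.4437 kg·m².
T = 2π√(3.4437/(4.941 × 9.820 × 0.72300)) = 1.969 s.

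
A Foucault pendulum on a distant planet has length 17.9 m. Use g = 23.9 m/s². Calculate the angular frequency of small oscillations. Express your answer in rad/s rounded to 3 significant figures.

1.16 rad/s

ω = √(g/L) = √(23.9/17.9) = 1.16 rad/s.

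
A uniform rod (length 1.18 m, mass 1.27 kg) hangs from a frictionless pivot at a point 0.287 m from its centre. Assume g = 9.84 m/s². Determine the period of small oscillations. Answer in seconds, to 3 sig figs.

For a physical pendulum T = 2π√(I/(mgd)), with d = 0.2870 m from pivot to centre of mass.
I_cm = mL²/12 = 1.27 × 1.18²/12 = 0.1474 kg·m²; I = I_cm + md² = 0.1474 + 1.27 × 0.2870² = 0.2520 kg·m².
T = 2π√(0.2520/(1.27 × 9.84 × 0.2870)) = 1.67 s.

1.67 s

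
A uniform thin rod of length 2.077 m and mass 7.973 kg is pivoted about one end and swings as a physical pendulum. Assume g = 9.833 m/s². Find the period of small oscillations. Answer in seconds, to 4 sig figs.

2.358 s

For a physical pendulum T = 2π√(I/(mgd)), with d = 1.0385 m from pivot to centre of mass.
I_cm = mL²/12 = 7.973 × 2.077²/12 = 2.8662 kg·m²; I = I_cm + md² = 2.8662 + 7.973 × 1.0385² = 11.465 kg·m².
T = 2π√(11.465/(7.973 × 9.833 × 1.0385)) = 2.358 s.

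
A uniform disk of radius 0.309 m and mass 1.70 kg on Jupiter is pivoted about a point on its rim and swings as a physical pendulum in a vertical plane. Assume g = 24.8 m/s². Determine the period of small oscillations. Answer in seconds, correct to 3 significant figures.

0.859 s

I_cm = ½mr² = 0.08116 kg·m². The pivot is at distance d = 0.309 m from the centre of mass.
By the parallel-axis theorem, I = I_cm + md² = 0.08116 + 0.1623 = 0.2435 kg·m².
T = 2π√(I/(mgd)) = 2π√(0.2435/(1.70 × 24.8 × 0.309)) = 0.859 s.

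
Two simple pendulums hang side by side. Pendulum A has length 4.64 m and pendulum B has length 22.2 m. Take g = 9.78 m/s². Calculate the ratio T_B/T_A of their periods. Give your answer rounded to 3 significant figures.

T ∝ √L, so T_B/T_A = √(L_B/L_A) = √(22.2/4.64) = 2.19.

2.19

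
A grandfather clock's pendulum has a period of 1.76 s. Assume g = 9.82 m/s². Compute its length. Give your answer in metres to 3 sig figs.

From T = 2π√(L/g), L = gT²/(4π²) = 9.82 × 1.760²/(4π²) = 0.771 m.

0.771 m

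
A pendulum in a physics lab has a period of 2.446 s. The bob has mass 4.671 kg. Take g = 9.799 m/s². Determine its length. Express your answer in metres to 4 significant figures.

1.485 m

From T = 2π√(L/g), L = gT²/(4π²) = 9.799 × 2.4460²/(4π²) = 1.485 m.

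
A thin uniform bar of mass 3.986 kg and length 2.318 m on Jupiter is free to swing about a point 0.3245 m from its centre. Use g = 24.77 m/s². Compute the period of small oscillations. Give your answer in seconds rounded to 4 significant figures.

For a physical pendulum T = 2π√(I/(mgd)), with d = 0.32450 m from pivot to centre of mass.
I_cm = mL²/12 = 3.986 × 2.318²/12 = 1.7848 kg·m²; I = I_cm + md² = 1.7848 + 3.986 × 0.32450² = 2.2045 kg·m².
T = 2π√(2.2045/(3.986 × 24.77 × 0.32450)) = 1.648 s.

1.648 s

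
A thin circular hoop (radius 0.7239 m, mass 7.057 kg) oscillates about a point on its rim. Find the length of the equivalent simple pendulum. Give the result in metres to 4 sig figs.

1.448 m

The equivalent simple-pendulum length is L_eq = I/(md), where I is about the pivot and d = 0.72390 m.
I_cm = mR² = 3.6981 kg·m², so I = I_cm + md² = 3.6981 + 3.6981 = 7.3962 kg·m².
L_eq = 7.3962/(7.057 × 0.72390) = 1.448 m.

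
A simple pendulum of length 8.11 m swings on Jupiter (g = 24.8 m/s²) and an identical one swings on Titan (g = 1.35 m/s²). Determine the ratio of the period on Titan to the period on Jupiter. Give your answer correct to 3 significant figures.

T ∝ 1/√g, so T₂/T₁ = √(g₁/g₂) = √(24.8/1.35) = 4.29.

4.29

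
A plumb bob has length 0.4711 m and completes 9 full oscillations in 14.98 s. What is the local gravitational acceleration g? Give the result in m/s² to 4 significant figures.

6.713 m/s²

T = 14.98/9 = 1.6644 s.
From T = 2π√(L/g), g = 4π²L/T² = 4π² × 0.4711/1.6644² = 6.713 m/s².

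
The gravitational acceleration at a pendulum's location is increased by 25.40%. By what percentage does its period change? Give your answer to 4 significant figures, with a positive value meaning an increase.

-10.70%

T ∝ 1/√g, so T'/T = 1/√(1.2540) = 0.89300.
Percentage change in T = (0.89300 − 1) × 100% = -10.70%.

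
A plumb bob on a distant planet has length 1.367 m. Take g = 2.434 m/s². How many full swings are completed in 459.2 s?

97

T = 2π√(L/g) = 2π√(1.367/2.434) = 4.7087 s.
Number of complete oscillations = ⌊459.2/4.7087⌋ = ⌊97.521⌋ = 97.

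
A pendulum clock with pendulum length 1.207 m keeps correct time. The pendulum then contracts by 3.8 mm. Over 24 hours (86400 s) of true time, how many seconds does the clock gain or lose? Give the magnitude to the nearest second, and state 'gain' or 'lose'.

gain 136 s

T ∝ √L, so T'/T = √(1.20320/1.207) = 0.998425.
In 86400 s of true time the clock registers 86400/0.998425 = 86536.3 s, so it gains 136 s.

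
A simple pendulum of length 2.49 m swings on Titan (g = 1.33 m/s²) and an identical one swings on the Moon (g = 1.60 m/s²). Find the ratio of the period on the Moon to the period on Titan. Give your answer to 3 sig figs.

0.912

T ∝ 1/√g, so T₂/T₁ = √(g₁/g₂) = √(1.33/1.60) = 0.912.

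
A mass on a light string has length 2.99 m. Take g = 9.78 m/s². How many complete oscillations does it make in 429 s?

T = 2π√(L/g) = 2π√(2.99/9.78) = 3.474 s.
Number of complete oscillations = ⌊429/3.474⌋ = ⌊123.5⌋ = 123.

123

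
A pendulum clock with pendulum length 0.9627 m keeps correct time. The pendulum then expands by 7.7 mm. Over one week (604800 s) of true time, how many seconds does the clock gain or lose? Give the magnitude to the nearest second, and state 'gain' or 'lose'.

lose 2404 s

T ∝ √L, so T'/T = √(0.97040/0.9627) = 1.00399.
In 604800 s of true time the clock registers 604800/1.00399 = 602395.7 s, so it loses 2404 s.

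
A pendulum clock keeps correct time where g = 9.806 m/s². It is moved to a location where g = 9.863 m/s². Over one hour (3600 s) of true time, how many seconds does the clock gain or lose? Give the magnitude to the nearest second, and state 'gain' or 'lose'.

The clock's period scales as T ∝ 1/√g, so T'/T = √(9.806/9.863) = 0.997106.
In 3600 s of true time the clock registers 3600/0.997106 = 3610.4 s, so it gains 10 s.

gain 10 s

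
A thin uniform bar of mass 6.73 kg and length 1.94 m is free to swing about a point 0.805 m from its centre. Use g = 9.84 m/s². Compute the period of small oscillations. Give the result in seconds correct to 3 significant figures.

2.19 s

For a physical pendulum T = 2π√(I/(mgd)), with d = 0.8050 m from pivot to centre of mass.
I_cm = mL²/12 = 6.73 × 1.94²/12 = 2.111 kg·m²; I = I_cm + md² = 2.111 + 6.73 × 0.8050² = 6.472 kg·m².
T = 2π√(6.472/(6.73 × 9.84 × 0.8050)) = 2.19 s.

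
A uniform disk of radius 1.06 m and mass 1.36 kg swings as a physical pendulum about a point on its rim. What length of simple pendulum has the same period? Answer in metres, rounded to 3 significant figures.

The equivalent simple-pendulum length is L_eq = I/(md), where I is about the pivot and d = 1.060 m.
I_cm = ½mR² = 0.7640 kg·m², so I = I_cm + md² = 0.7640 + 1.528 = 2.292 kg·m².
L_eq = 2.292/(1.36 × 1.060) = 1.59 m.

1.59 m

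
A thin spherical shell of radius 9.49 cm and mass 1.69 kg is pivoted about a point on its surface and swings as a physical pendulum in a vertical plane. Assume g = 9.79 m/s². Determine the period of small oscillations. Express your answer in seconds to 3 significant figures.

0.799 s

I_cm = (2/3)mr² = 0.01015 kg·m². The pivot is at distance d = 0.0949 m from the centre of mass.
By the parallel-axis theorem, I = I_cm + md² = 0.01015 + 0.01522 = 0.02537 kg·m².
T = 2π√(I/(mgd)) = 2π√(0.02537/(1.69 × 9.79 × 0.0949)) = 0.799 s.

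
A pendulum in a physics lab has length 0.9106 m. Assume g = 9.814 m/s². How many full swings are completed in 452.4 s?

T = 2π√(L/g) = 2π√(0.9106/9.814) = 1.9139 s.
Number of complete oscillations = ⌊452.4/1.9139⌋ = ⌊236.38⌋ = 236.

236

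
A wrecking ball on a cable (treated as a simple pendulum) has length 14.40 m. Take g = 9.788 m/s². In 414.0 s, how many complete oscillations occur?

T = 2π√(L/g) = 2π√(14.40/9.788) = 7.6210 s.
Number of complete oscillations = ⌊414.0/7.6210⌋ = ⌊54.323⌋ = 54.

54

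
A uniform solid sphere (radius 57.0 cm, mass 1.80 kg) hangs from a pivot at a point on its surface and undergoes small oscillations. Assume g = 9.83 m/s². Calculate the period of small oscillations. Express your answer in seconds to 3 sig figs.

1.79 s

I_cm = (2/5)mr² = 0.2339 kg·m². The pivot is at distance d = 0.570 m from the centre of mass.
By the parallel-axis theorem, I = I_cm + md² = 0.2339 + 0.5848 = 0.8187 kg·m².
T = 2π√(I/(mgd)) = 2π√(0.8187/(1.80 × 9.83 × 0.570)) = 1.79 s.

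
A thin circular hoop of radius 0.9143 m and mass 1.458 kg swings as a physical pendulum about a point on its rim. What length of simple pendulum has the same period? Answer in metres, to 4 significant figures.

The equivalent simple-pendulum length is L_eq = I/(md), where I is about the pivot and d = 0.91430 m.
I_cm = mR² = 1.2188 kg·m², so I = I_cm + md² = 1.2188 + 1.2188 = 2.4376 kg·m².
L_eq = 2.4376/(1.458 × 0.91430) = 1.829 m.

1.829 m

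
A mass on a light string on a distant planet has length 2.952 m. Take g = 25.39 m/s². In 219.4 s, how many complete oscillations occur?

102

T = 2π√(L/g) = 2π√(2.952/25.39) = 2.1424 s.
Number of complete oscillations = ⌊219.4/2.1424⌋ = ⌊102.41⌋ = 102.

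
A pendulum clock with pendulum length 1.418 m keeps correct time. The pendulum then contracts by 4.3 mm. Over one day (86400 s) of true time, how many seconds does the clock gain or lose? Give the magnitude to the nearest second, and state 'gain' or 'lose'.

gain 131 s

T ∝ √L, so T'/T = √(1.41370/1.418) = 0.998483.
In 86400 s of true time the clock registers 86400/0.998483 = 86531.3 s, so it gains 131 s.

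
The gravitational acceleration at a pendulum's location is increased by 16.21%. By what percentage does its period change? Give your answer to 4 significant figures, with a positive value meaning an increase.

T ∝ 1/√g, so T'/T = 1/√(1.1621) = 0.92764.
Percentage change in T = (0.92764 − 1) × 100% = -7.236%.

-7.236%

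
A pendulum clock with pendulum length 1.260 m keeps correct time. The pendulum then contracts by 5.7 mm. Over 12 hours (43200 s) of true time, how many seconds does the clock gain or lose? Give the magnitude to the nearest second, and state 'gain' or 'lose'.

T ∝ √L, so T'/T = √(1.25430/1.260) = 0.997736.
In 43200 s of true time the clock registers 43200/0.997736 = 43298.0 s, so it gains 98 s.

gain 98 s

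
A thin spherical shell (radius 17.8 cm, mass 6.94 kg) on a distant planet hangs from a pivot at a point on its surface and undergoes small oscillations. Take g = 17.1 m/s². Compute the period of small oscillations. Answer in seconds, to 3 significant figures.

0.828 s

I_cm = (2/3)mr² = 0.1466 kg·m². The pivot is at distance d = 0.178 m from the centre of mass.
By the parallel-axis theorem, I = I_cm + md² = 0.1466 + 0.2199 = 0.3665 kg·m².
T = 2π√(I/(mgd)) = 2π√(0.3665/(6.94 × 17.1 × 0.178)) = 0.828 s.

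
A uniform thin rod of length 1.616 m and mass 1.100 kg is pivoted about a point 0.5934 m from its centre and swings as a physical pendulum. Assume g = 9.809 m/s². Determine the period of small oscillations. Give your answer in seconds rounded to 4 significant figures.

1.966 s

For a physical pendulum T = 2π√(I/(mgd)), with d = 0.59340 m from pivot to centre of mass.
I_cm = mL²/12 = 1.100 × 1.616²/12 = 0.23938 kg·m²; I = I_cm + md² = 0.23938 + 1.100 × 0.59340² = 0.62672 kg·m².
T = 2π√(0.62672/(1.100 × 9.809 × 0.59340)) = 1.966 s.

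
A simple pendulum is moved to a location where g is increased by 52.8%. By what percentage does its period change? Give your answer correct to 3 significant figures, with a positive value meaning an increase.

-19.1%

T ∝ 1/√g, so T'/T = 1/√(1.528) = 0.8090.
Percentage change in T = (0.8090 − 1) × 100% = -19.1%.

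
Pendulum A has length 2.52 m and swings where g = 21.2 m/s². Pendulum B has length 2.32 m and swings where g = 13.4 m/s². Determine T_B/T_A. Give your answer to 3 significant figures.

1.21

T = 2π√(L/g), so T_B/T_A = √((L_B/g_B)/(L_A/g_A)) = √((2.32/13.4)/(2.52/21.2)) = 1.21.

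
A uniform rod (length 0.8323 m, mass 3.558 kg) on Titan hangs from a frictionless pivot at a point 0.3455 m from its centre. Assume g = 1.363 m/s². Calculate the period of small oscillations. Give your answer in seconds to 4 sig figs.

For a physical pendulum T = 2π√(I/(mgd)), with d = 0.34550 m from pivot to centre of mass.
I_cm = mL²/12 = 3.558 × 0.8323²/12 = 0.20539 kg·m²; I = I_cm + md² = 0.20539 + 3.558 × 0.34550² = 0.63011 kg·m².
T = 2π√(0.63011/(3.558 × 1.363 × 0.34550)) = 3.853 s.

3.853 s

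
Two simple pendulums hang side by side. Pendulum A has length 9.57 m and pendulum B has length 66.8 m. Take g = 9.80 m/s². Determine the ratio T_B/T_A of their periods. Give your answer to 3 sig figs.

2.64

T ∝ √L, so T_B/T_A = √(L_B/L_A) = √(66.8/9.57) = 2.64.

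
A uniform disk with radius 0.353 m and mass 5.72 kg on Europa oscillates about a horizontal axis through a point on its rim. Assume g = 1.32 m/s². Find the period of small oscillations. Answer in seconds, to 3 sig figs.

I_cm = ½mr² = 0.3564 kg·m². The pivot is at distance d = 0.353 m from the centre of mass.
By the parallel-axis theorem, I = I_cm + md² = 0.3564 + 0.7128 = 1.069 kg·m².
T = 2π√(I/(mgd)) = 2π√(1.069/(5.72 × 1.32 × 0.353)) = 3.98 s.

3.98 s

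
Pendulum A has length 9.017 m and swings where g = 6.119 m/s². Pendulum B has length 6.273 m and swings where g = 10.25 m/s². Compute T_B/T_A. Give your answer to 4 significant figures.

T = 2π√(L/g), so T_B/T_A = √((L_B/g_B)/(L_A/g_A)) = √((6.273/10.25)/(9.017/6.119)) = 0.6444.

0.6444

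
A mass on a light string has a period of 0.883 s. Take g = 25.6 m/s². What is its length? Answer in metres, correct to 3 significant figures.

0.506 m

From T = 2π√(L/g), L = gT²/(4π²) = 25.6 × 0.8830²/(4π²) = 0.506 m.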